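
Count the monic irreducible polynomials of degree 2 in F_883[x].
There are 389403 monic irreducible polynomials of degree 2 over F_883

Each element of F_{883^2} that lies in no proper subfield is a root of exactly one monic irreducible of degree 2 over F_883, and each such polynomial has 2 distinct roots in F_{883^2}. By Möbius inversion the count is N_883(2) = (1/2) Σ_{d|2} μ(2/d) · 883^d = (1/2)(μ(2)·883^1 + μ(1)·883^2) = 778806/2 = 389403.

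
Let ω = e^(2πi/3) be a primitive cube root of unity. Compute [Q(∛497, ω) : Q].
[Q(∛497, ω) : Q] = 6

[Q(∛497):Q] = 3 (min poly x^3 - 497, irreducible since 497 is not a perfect cube). [Q(ω):Q] = 2 (min poly x^2 + x + 1). Since Q(∛497) ⊂ R and ω ∉ R, we have ω ∉ Q(∛497), so x^2 + x + 1 remains irreducible over Q(∛497) and [Q(∛497, ω) : Q(∛497)] = 2. By the tower law, [Q(∛497, ω) : Q] = 3 · 2 = 6. (In fact Q(∛497, ω) is the splitting field of x^3 - 497 over Q.)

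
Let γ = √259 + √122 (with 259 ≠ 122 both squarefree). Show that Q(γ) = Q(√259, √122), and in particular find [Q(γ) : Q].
[Q(γ) : Q] = 4 (equivalently, Q(γ) = Q(√259, √122))

Obviously Q(γ) ⊆ Q(√259, √122), and [Q(√259, √122):Q] = 4 (since 259, 122 are distinct squarefree integers > 1 with 31598 not a perfect square). To show equality we compute the minimal polynomial of γ. From γ = √259 + √122: γ^2 = 259 + 2√(31598) + 122 = 381 + 2√(31598), so γ^2 - 381 = 2√(31598); squaring, (γ^2 - 381)^2 = 4·31598, i.e. γ^4 - 762γ^2 + 145161 - 126392 = 0, i.e. γ^4 - 762γ^2 + 18769 = 0. So γ is a root of x^4 - 762x^2 + 18769. This polynomial is irreducible over Q: it has no rational root (each ±√259 ± √122 is irrational), and any factorization into two quadratics over Q would force √(31598) ∈ Q (pairing opposite roots) or √259, √122 ∈ Q (other pairings), all impossible. Hence [Q(γ):Q] = 4 = [Q(√259, √122):Q], so Q(γ) = Q(√259, √122).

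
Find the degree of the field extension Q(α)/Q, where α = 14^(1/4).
[Q(α):Q] = 4

α is a root of x^4 - 14. By Eisenstein's criterion at the prime p = 2 (which divides the constant term 14 but p^2 = 4 does not, since 14 is squarefree), x^4 - 14 is irreducible over Q. Hence [Q(α):Q] = 4.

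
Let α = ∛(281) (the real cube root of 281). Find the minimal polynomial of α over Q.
m_α(x) = x^3 - 281

α satisfies α^3 = 281, so x^3 - 281 annihilates α. By the rational root test, a rational root p/q (in lowest terms) of x^3 - 281 would satisfy p^3 = 281 q^3, forcing q = 1 and p^3 = 281; but 281 is not a perfect cube, contradiction. A monic cubic over Q with no rational root is irreducible (any nontrivial factorization would include a linear factor). Hence x^3 - 281 is the minimal polynomial of α, and in particular [Q(α):Q] = 3.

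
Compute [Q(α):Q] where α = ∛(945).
[Q(α):Q] = 3

The minimal polynomial of α is x^3 - 945, irreducible over Q since 945 is not a perfect cube (so x^3 - 945 has no rational root). Hence [Q(α):Q] = deg(m_α) = 3.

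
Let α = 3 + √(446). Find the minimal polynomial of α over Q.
m_α(x) = x^2 - 6x - 437

From α - 3 = √(446), squaring gives (α - 3)^2 = 446, i.e. α^2 - 6α + 9 = 446, so α^2 - 6α - 437 = 0. The discriminant of x^2 - 6x - 437 is (-6)^2 - 4·(-437) = 36 + 1748 = 1784, and 4·(446) is not a perfect square in Q since 446 is squarefree and ≠ 1. Hence x^2 - 6x - 437 is irreducible over Q and is the minimal polynomial of α.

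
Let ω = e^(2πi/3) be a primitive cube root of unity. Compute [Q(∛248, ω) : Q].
[Q(∛248, ω) : Q] = 6

[Q(∛248):Q] = 3 (min poly x^3 - 248, irreducible since 248 is not a perfect cube). [Q(ω):Q] = 2 (min poly x^2 + x + 1). Since Q(∛248) ⊂ R and ω ∉ R, we have ω ∉ Q(∛248), so x^2 + x + 1 remains irreducible over Q(∛248) and [Q(∛248, ω) : Q(∛248)] = 2. By the tower law, [Q(∛248, ω) : Q] = 3 · 2 = 6. (In fact Q(∛248, ω) is the splitting field of x^3 - 248 over Q.)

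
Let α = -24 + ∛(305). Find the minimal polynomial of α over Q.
m_α(x) = x^3 + 72x^2 + 1728x + 13519

Set β = α + 24 = ∛(305), so β^3 = 305. Then (α + 24)^3 - 305 = 0, i.e. α is a root of g(x) = (x + 24)^3 - 305 = x^3 + 72x^2 + 1728x + 13519. Since g(x) = h(x + 24) where h(x) = x^3 - 305, and h is irreducible over Q (because 305 is not a perfect cube, so h has no rational root, and a monic cubic with no rational root is irreducible), g is also irreducible (irreducibility is preserved under the substitution x → x + 24). Hence m_α(x) = x^3 + 72x^2 + 1728x + 13519.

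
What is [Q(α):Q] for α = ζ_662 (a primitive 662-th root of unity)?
[Q(α):Q] = 330

The minimal polynomial of ζ_662 over Q is the 662-th cyclotomic polynomial Φ_662(x), which is irreducible over Q and has degree φ(662) = 330. Hence [Q(α):Q] = φ(662) = 330.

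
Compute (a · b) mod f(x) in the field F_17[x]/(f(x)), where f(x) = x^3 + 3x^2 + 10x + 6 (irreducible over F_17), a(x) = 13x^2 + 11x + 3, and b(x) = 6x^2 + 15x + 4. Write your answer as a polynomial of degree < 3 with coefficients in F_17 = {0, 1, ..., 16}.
a · b ≡ 3x^2 + 14x + 3 (mod f(x))

Multiply in F_17[x]: a(x)·b(x) = (13x^2 + 11x + 3)·(6x^2 + 15x + 4) = 10x^4 + 6x^3 + 14x^2 + 4x + 12. This has degree ≥ 3, so divide by f(x) over F_17: 10x^4 + 6x^3 + 14x^2 + 4x + 12 = (10x + 10)·(x^3 + 3x^2 + 10x + 6) + (3x^2 + 14x + 3). Hence a·b ≡ 3x^2 + 14x + 3 (mod f). (F_17[x]/(f) is a field with 17^3 = 4913 elements since f is irreducible of degree 3.)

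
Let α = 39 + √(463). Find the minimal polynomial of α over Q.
m_α(x) = x^2 - 78x + 1058

From α - 39 = √(463), squaring gives (α - 39)^2 = 463, i.e. α^2 - 78α + 1521 = 463, so α^2 - 78α + 1058 = 0. The discriminant of x^2 - 78x + 1058 is (-78)^2 - 4·(1058) = 6084 - 4232 = 1852, and 4·(463) is not a perfect square in Q since 463 is squarefree and ≠ 1. Hence x^2 - 78x + 1058 is irreducible over Q and is the minimal polynomial of α.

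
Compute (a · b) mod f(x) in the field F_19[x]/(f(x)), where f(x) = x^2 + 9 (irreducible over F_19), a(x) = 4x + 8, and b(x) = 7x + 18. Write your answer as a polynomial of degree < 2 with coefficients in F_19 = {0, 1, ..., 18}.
a · b ≡ 14x + 6 (mod f(x))

Multiply in F_19[x]: a(x)·b(x) = (4x + 8)·(7x + 18) = 9x^2 + 14x + 11. This has degree ≥ 2, so divide by f(x) over F_19: 9x^2 + 14x + 11 = (9)·(x^2 + 9) + (14x + 6). Hence a·b ≡ 14x + 6 (mod f). (F_19[x]/(f) is a field with 19^2 = 361 elements since f is irreducible of degree 2.)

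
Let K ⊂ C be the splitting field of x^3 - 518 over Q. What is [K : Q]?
[K : Q] = 6

The roots of x^3 - 518 are ∛518, ω∛518, ω^2∛518 where ω = e^(2πi/3) is a primitive cube root of unity, so K = Q(∛518, ω). Now [Q(∛518):Q] = 3 (since 518 is not a perfect cube, x^3 - 518 is irreducible) and [Q(ω):Q] = 2. Both 2 and 3 divide [K:Q], and [K:Q] ≤ 3·2 = 6, so [K:Q] = 6. (Equivalently: Q(∛518) ⊂ R but ω ∉ R, so [K : Q(∛518)] = 2.)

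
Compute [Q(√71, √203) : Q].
[Q(√71, √203) : Q] = 4

[Q(√71):Q] = 2 (min poly x^2 - 71, irreducible since 71 is squarefree > 1). For the top step, suppose √203 ∈ Q(√71), say √203 = c + d√71 with c, d ∈ Q. Squaring: 203 = c^2 + 71d^2 + 2cd√71. Since √71 ∉ Q this forces 2cd = 0. If d = 0 then √203 = c ∈ Q, contradicting 203 squarefree > 1. If c = 0 then 203 = 71d^2, so 71·203 = (71d)^2 is a perfect square in Q — but 71·203 = 14413 is not a perfect square (since 71 and 203 are distinct squarefree integers). Contradiction. Hence √203 ∉ Q(√71), so x^2 - 203 stays irreducible over Q(√71) and [Q(√71, √203) : Q(√71)] = 2. By the tower law, [Q(√71, √203) : Q] = 2 · 2 = 4.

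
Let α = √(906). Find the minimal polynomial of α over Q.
m_α(x) = x^2 - 906

α satisfies α^2 - 906 = 0, so x^2 - 906 annihilates α. Since d = 906 is squarefree and ≠ 1, it is not a perfect square in Q, so x^2 - 906 has no rational root and is therefore irreducible over Q (a degree-2 polynomial over a field is irreducible iff it has no root). Hence m_α(x) = x^2 - 906.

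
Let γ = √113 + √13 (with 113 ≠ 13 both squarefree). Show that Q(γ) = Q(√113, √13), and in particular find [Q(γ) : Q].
[Q(γ) : Q] = 4 (equivalently, Q(γ) = Q(√113, √13))

Obviously Q(γ) ⊆ Q(√113, √13), and [Q(√113, √13):Q] = 4 (since 113, 13 are distinct squarefree integers > 1 with 1469 not a perfect square). To show equality we compute the minimal polynomial of γ. From γ = √113 + √13: γ^2 = 113 + 2√(1469) + 13 = 126 + 2√(1469), so γ^2 - 126 = 2√(1469); squaring, (γ^2 - 126)^2 = 4·1469, i.e. γ^4 - 252γ^2 + 15876 - 5876 = 0, i.e. γ^4 - 252γ^2 + 10000 = 0. So γ is a root of x^4 - 252x^2 + 10000. This polynomial is irreducible over Q: it has no rational root (each ±√113 ± √13 is irrational), and any factorization into two quadratics over Q would force √(1469) ∈ Q (pairing opposite roots) or √113, √13 ∈ Q (other pairings), all impossible. Hence [Q(γ):Q] = 4 = [Q(√113, √13):Q], so Q(γ) = Q(√113, √13).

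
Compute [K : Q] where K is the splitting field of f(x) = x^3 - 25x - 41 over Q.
[K : Q] = 6

By the rational root test, any rational root of the monic integer polynomial f(x) = x^3 - 25x - 41 must be an integer dividing the constant term -41, i.e. one of ±{1, 41}. Evaluating: f(1) = -65, f(-1) = -17, f(41) = 67855, f(-41) = -67937; none is 0, so f has no rational root and is therefore irreducible over Q (a cubic with no linear factor over a field is irreducible). For an irreducible cubic, the Galois group is A_3 or S_3 according as the discriminant disc(f) = -4a^3 - 27b^2 = -4·(-25)^3 - 27·(-41)^2 = 17113 is or is not a square in Q. Here disc(f) = 17113 is not a perfect square in Q, so the Galois group of f over Q is not contained in A_3 and must be all of S_3. The splitting field has degree |S_3| = 6 over Q, so [K : Q] = 6.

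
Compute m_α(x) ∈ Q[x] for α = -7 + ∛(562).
m_α(x) = x^3 + 21x^2 + 147x - 219

Set β = α + 7 = ∛(562), so β^3 = 562. Then (α + 7)^3 - 562 = 0, i.e. α is a root of g(x) = (x + 7)^3 - 562 = x^3 + 21x^2 + 147x - 219. Since g(x) = h(x + 7) where h(x) = x^3 - 562, and h is irreducible over Q (because 562 is not a perfect cube, so h has no rational root, and a monic cubic with no rational root is irreducible), g is also irreducible (irreducibility is preserved under the substitution x → x + 7). Hence m_α(x) = x^3 + 21x^2 + 147x - 219.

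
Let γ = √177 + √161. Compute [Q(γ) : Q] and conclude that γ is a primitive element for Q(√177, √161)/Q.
[Q(γ) : Q] = 4 (equivalently, Q(γ) = Q(√177, √161))

Obviously Q(γ) ⊆ Q(√177, √161), and [Q(√177, √161):Q] = 4 (since 177, 161 are distinct squarefree integers > 1 with 28497 not a perfect square). To show equality we compute the minimal polynomial of γ. From γ = √177 + √161: γ^2 = 177 + 2√(28497) + 161 = 338 + 2√(28497), so γ^2 - 338 = 2√(28497); squaring, (γ^2 - 338)^2 = 4·28497, i.e. γ^4 - 676γ^2 + 114244 - 113988 = 0, i.e. γ^4 - 676γ^2 + 256 = 0. So γ is a root of x^4 - 676x^2 + 256. This polynomial is irreducible over Q: it has no rational root (each ±√177 ± √161 is irrational), and any factorization into two quadratics over Q would force √(28497) ∈ Q (pairing opposite roots) or √177, √161 ∈ Q (other pairings), all impossible. Hence [Q(γ):Q] = 4 = [Q(√177, √161):Q], so Q(γ) = Q(√177, √161).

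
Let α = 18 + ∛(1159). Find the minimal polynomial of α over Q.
m_α(x) = x^3 - 54x^2 + 972x - 6991

Set β = α - 18 = ∛(1159), so β^3 = 1159. Then (α - 18)^3 - 1159 = 0, i.e. α is a root of g(x) = (x - 18)^3 - 1159 = x^3 - 54x^2 + 972x - 6991. Since g(x) = h(x - 18) where h(x) = x^3 - 1159, and h is irreducible over Q (because 1159 is not a perfect cube, so h has no rational root, and a monic cubic with no rational root is irreducible), g is also irreducible (irreducibility is preserved under the substitution x → x - 18). Hence m_α(x) = x^3 - 54x^2 + 972x - 6991.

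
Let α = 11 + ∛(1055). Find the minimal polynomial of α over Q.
m_α(x) = x^3 - 33x^2 + 363x - 2386

Set β = α - 11 = ∛(1055), so β^3 = 1055. Then (α - 11)^3 - 1055 = 0, i.e. α is a root of g(x) = (x - 11)^3 - 1055 = x^3 - 33x^2 + 363x - 2386. Since g(x) = h(x - 11) where h(x) = x^3 - 1055, and h is irreducible over Q (because 1055 is not a perfect cube, so h has no rational root, and a monic cubic with no rational root is irreducible), g is also irreducible (irreducibility is preserved under the substitution x → x - 11). Hence m_α(x) = x^3 - 33x^2 + 363x - 2386.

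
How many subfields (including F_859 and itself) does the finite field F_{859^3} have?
F_{859^3} has 2 subfields

The subfields of F_{p^n} are exactly the fields F_{p^d} for d | n (each is the fixed field of the unique index-d subgroup of Gal(F_{p^n}/F_p) ≅ Z/nZ). The divisors of n = 3 are {1, 3}, giving 2 subfields: F_{859^1}, F_{859^3}.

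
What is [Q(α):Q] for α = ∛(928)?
[Q(α):Q] = 3

The minimal polynomial of α is x^3 - 928, irreducible over Q since 928 is not a perfect cube (so x^3 - 928 has no rational root). Hence [Q(α):Q] = deg(m_α) = 3.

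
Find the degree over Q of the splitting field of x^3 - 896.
[K : Q] = 6

The roots of x^3 - 896 are ∛896, ω∛896, ω^2∛896 where ω = e^(2πi/3) is a primitive cube root of unity, so K = Q(∛896, ω). Now [Q(∛896):Q] = 3 (since 896 is not a perfect cube, x^3 - 896 is irreducible) and [Q(ω):Q] = 2. Both 2 and 3 divide [K:Q], and [K:Q] ≤ 3·2 = 6, so [K:Q] = 6. (Equivalently: Q(∛896) ⊂ R but ω ∉ R, so [K : Q(∛896)] = 2.)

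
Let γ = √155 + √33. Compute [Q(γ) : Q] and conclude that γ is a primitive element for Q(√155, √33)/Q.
[Q(γ) : Q] = 4 (equivalently, Q(γ) = Q(√155, √33))

Obviously Q(γ) ⊆ Q(√155, √33), and [Q(√155, √33):Q] = 4 (since 155, 33 are distinct squarefree integers > 1 with 5115 not a perfect square). To show equality we compute the minimal polynomial of γ. From γ = √155 + √33: γ^2 = 155 + 2√(5115) + 33 = 188 + 2√(5115), so γ^2 - 188 = 2√(5115); squaring, (γ^2 - 188)^2 = 4·5115, i.e. γ^4 - 376γ^2 + 35344 - 20460 = 0, i.e. γ^4 - 376γ^2 + 14884 = 0. So γ is a root of x^4 - 376x^2 + 14884. This polynomial is irreducible over Q: it has no rational root (each ±√155 ± √33 is irrational), and any factorization into two quadratics over Q would force √(5115) ∈ Q (pairing opposite roots) or √155, √33 ∈ Q (other pairings), all impossible. Hence [Q(γ):Q] = 4 = [Q(√155, √33):Q], so Q(γ) = Q(√155, √33).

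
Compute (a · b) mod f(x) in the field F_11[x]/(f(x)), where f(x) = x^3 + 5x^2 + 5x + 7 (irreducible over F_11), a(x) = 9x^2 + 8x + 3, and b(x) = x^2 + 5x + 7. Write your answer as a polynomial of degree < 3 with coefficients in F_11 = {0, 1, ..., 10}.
a · b ≡ 10x^2 + x + 9 (mod f(x))

Multiply in F_11[x]: a(x)·b(x) = (9x^2 + 8x + 3)·(x^2 + 5x + 7) = 9x^4 + 9x^3 + 7x^2 + 5x + 10. This has degree ≥ 3, so divide by f(x) over F_11: 9x^4 + 9x^3 + 7x^2 + 5x + 10 = (9x + 8)·(x^3 + 5x^2 + 5x + 7) + (10x^2 + x + 9). Hence a·b ≡ 10x^2 + x + 9 (mod f). (F_11[x]/(f) is a field with 11^3 = 1331 elements since f is irreducible of degree 3.)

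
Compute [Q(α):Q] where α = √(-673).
[Q(α):Q] = 2

[Q(α):Q] equals the degree of the minimal polynomial of α. Here α^2 = -673 and x^2 + 673 is irreducible (d = -673 is squarefree, ≠ 1, hence not a square), so deg(m_α) = 2. Thus [Q(α):Q] = 2.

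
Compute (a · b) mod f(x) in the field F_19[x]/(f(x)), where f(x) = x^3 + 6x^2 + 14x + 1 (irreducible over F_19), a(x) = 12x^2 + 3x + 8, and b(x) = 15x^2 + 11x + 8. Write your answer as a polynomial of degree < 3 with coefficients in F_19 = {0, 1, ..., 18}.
a · b ≡ 12x^2 + 15x + 17 (mod f(x))

Multiply in F_19[x]: a(x)·b(x) = (12x^2 + 3x + 8)·(15x^2 + 11x + 8) = 9x^4 + 6x^3 + 2x^2 + 17x + 7. This has degree ≥ 3, so divide by f(x) over F_19: 9x^4 + 6x^3 + 2x^2 + 17x + 7 = (9x + 9)·(x^3 + 6x^2 + 14x + 1) + (12x^2 + 15x + 17). Hence a·b ≡ 12x^2 + 15x + 17 (mod f). (F_19[x]/(f) is a field with 19^3 = 6859 elements since f is irreducible of degree 3.)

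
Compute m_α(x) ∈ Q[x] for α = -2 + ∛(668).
m_α(x) = x^3 + 6x^2 + 12x - 660

Set β = α + 2 = ∛(668), so β^3 = 668. Then (α + 2)^3 - 668 = 0, i.e. α is a root of g(x) = (x + 2)^3 - 668 = x^3 + 6x^2 + 12x - 660. Since g(x) = h(x + 2) where h(x) = x^3 - 668, and h is irreducible over Q (because 668 is not a perfect cube, so h has no rational root, and a monic cubic with no rational root is irreducible), g is also irreducible (irreducibility is preserved under the substitution x → x + 2). Hence m_α(x) = x^3 + 6x^2 + 12x - 660.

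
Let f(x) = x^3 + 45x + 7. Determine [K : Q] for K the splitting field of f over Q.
[K : Q] = 6

By the rational root test, any rational root of the monic integer polynomial f(x) = x^3 + 45x + 7 must be an integer dividing the constant term 7, i.e. one of ±{1, 7}. Evaluating: f(1) = 53, f(-1) = -39, f(7) = 665, f(-7) = -651; none is 0, so f has no rational root and is therefore irreducible over Q (a cubic with no linear factor over a field is irreducible). For an irreducible cubic, the Galois group is A_3 or S_3 according as the discriminant disc(f) = -4a^3 - 27b^2 = -4·(45)^3 - 27·(7)^2 = -365823 is or is not a square in Q. Here disc(f) = -365823 is not a perfect square in Q, so the Galois group of f over Q is not contained in A_3 and must be all of S_3. The splitting field has degree |S_3| = 6 over Q, so [K : Q] = 6.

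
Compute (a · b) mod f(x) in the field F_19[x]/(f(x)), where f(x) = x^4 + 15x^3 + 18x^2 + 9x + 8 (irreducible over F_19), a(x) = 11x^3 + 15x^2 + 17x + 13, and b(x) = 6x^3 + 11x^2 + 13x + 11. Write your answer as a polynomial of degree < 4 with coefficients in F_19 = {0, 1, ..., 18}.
a · b ≡ 10x^3 + 2x^2 + 5x + 2 (mod f(x))

Multiply in F_19[x]: a(x)·b(x) = (11x^3 + 15x^2 + 17x + 13)·(6x^3 + 11x^2 + 13x + 11) = 9x^6 + 2x^5 + 11x^4 + 11x^3 + 16x^2 + 14x + 10. This has degree ≥ 4, so divide by f(x) over F_19: 9x^6 + 2x^5 + 11x^4 + 11x^3 + 16x^2 + 14x + 10 = (9x^2 + 1)·(x^4 + 15x^3 + 18x^2 + 9x + 8) + (10x^3 + 2x^2 + 5x + 2). Hence a·b ≡ 10x^3 + 2x^2 + 5x + 2 (mod f). (F_19[x]/(f) is a field with 19^4 = 130321 elements since f is irreducible of degree 4.)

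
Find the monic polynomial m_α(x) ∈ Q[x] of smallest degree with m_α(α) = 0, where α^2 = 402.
m_α(x) = x^2 - 402

α satisfies α^2 - 402 = 0, so x^2 - 402 annihilates α. Since d = 402 is squarefree and ≠ 1, it is not a perfect square in Q, so x^2 - 402 has no rational root and is therefore irreducible over Q (a degree-2 polynomial over a field is irreducible iff it has no root). Hence m_α(x) = x^2 - 402.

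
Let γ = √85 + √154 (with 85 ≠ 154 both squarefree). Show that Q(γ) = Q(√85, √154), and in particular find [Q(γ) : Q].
[Q(γ) : Q] = 4 (equivalently, Q(γ) = Q(√85, √154))

Obviously Q(γ) ⊆ Q(√85, √154), and [Q(√85, √154):Q] = 4 (since 85, 154 are distinct squarefree integers > 1 with 13090 not a perfect square). To show equality we compute the minimal polynomial of γ. From γ = √85 + √154: γ^2 = 85 + 2√(13090) + 154 = 239 + 2√(13090), so γ^2 - 239 = 2√(13090); squaring, (γ^2 - 239)^2 = 4·13090, i.e. γ^4 - 478γ^2 + 57121 - 52360 = 0, i.e. γ^4 - 478γ^2 + 4761 = 0. So γ is a root of x^4 - 478x^2 + 4761. This polynomial is irreducible over Q: it has no rational root (each ±√85 ± √154 is irrational), and any factorization into two quadratics over Q would force √(13090) ∈ Q (pairing opposite roots) or √85, √154 ∈ Q (other pairings), all impossible. Hence [Q(γ):Q] = 4 = [Q(√85, √154):Q], so Q(γ) = Q(√85, √154).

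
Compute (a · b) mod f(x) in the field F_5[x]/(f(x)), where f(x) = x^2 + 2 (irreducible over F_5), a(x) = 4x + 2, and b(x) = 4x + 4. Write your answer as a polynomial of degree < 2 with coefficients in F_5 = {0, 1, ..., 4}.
a · b ≡ 4x + 1 (mod f(x))

Multiply in F_5[x]: a(x)·b(x) = (4x + 2)·(4x + 4) = x^2 + 4x + 3. This has degree ≥ 2, so divide by f(x) over F_5: x^2 + 4x + 3 = (1)·(x^2 + 2) + (4x + 1). Hence a·b ≡ 4x + 1 (mod f). (F_5[x]/(f) is a field with 5^2 = 25 elements since f is irreducible of degree 2.)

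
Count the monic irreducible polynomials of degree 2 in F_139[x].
There are 9591 monic irreducible polynomials of degree 2 over F_139

Each element of F_{139^2} that lies in no proper subfield is a root of exactly one monic irreducible of degree 2 over F_139, and each such polynomial has 2 distinct roots in F_{139^2}. By Möbius inversion the count is N_139(2) = (1/2) Σ_{d|2} μ(2/d) · 139^d = (1/2)(μ(2)·139^1 + μ(1)·139^2) = 19182/2 = 9591.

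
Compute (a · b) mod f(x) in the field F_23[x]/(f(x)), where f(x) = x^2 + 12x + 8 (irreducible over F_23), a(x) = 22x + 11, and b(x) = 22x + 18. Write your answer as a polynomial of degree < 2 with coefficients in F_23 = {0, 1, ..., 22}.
a · b ≡ 5x + 6 (mod f(x))

Multiply in F_23[x]: a(x)·b(x) = (22x + 11)·(22x + 18) = x^2 + 17x + 14. This has degree ≥ 2, so divide by f(x) over F_23: x^2 + 17x + 14 = (1)·(x^2 + 12x + 8) + (5x + 6). Hence a·b ≡ 5x + 6 (mod f). (F_23[x]/(f) is a field with 23^2 = 529 elements since f is irreducible of degree 2.)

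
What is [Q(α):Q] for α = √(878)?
[Q(α):Q] = 2

[Q(α):Q] equals the degree of the minimal polynomial of α. Here α^2 = 878 and x^2 - 878 is irreducible (d = 878 is squarefree, ≠ 1, hence not a square), so deg(m_α) = 2. Thus [Q(α):Q] = 2.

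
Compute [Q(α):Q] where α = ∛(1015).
[Q(α):Q] = 3

The minimal polynomial of α is x^3 - 1015, irreducible over Q since 1015 is not a perfect cube (so x^3 - 1015 has no rational root). Hence [Q(α):Q] = deg(m_α) = 3.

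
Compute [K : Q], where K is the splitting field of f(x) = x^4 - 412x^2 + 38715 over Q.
[K : Q] = 4

Solving the quadratic in x^2: x^2 = (412 ± √(412^2 - 4·38715))/2 = (412 ± √14884)/2 = (412 ± 122)/2, giving x^2 = 267 or x^2 = 145. So f(x) = (x^2 - 267)(x^2 - 145) and the roots of f are ±√267, ±√145. Hence the splitting field is K = Q(√267, √145). Since 267 and 145 are distinct squarefree integers > 1, their product 38715 is not a perfect square, so √145 ∉ Q(√267). By the tower law [K:Q] = [Q(√267,√145):Q(√267)] · [Q(√267):Q] = 2 · 2 = 4.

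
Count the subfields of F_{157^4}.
F_{157^4} has 3 subfields

The subfields of F_{p^n} are exactly the fields F_{p^d} for d | n (each is the fixed field of the unique index-d subgroup of Gal(F_{p^n}/F_p) ≅ Z/nZ). The divisors of n = 4 are {1, 2, 4}, giving 3 subfields: F_{157^1}, F_{157^2}, F_{157^4}.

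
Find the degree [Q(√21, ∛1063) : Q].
[Q(√21, ∛1063) : Q] = 6

Let L = Q(√21, ∛1063). Since Q(√21) ⊂ L and [Q(√21):Q] = 2, the tower law gives 2 | [L:Q]. Likewise Q(∛1063) ⊂ L with [Q(∛1063):Q] = 3 (because 1063 is not a perfect cube), so 3 | [L:Q]. As gcd(2,3) = 1, [L:Q] is divisible by 6. Conversely L is generated over Q by √21 and ∛1063, so [L:Q] ≤ 2·3 = 6. Therefore [Q(√21, ∛1063) : Q] = 6.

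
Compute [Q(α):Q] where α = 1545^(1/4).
[Q(α):Q] = 4

α is a root of x^4 - 1545. By Eisenstein's criterion at the prime p = 3 (which divides the constant term 1545 but p^2 = 9 does not, since 1545 is squarefree), x^4 - 1545 is irreducible over Q. Hence [Q(α):Q] = 4.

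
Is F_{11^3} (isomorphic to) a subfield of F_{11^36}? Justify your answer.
Yes: F_{11^3} is a subfield of F_{11^36}

F_{p^m} embeds in F_{p^n} iff m | n (since F_{p^n} is the splitting field of x^(p^n) - x, and F_{p^m} ⊂ F_{p^n} forces p^n to be a power of p^m, i.e. m | n; conversely if m | n then every root of x^(p^m) - x is a root of x^(p^n) - x). Here 3 | 36 (since 36 = 12·3), so F_{11^3} is a subfield of F_{11^36}, and [F_{11^36} : F_{11^3}] = 36/3 = 12.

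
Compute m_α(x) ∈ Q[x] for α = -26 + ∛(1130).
m_α(x) = x^3 + 78x^2 + 2028x + 16446

Set β = α + 26 = ∛(1130), so β^3 = 1130. Then (α + 26)^3 - 1130 = 0, i.e. α is a root of g(x) = (x + 26)^3 - 1130 = x^3 + 78x^2 + 2028x + 16446. Since g(x) = h(x + 26) where h(x) = x^3 - 1130, and h is irreducible over Q (because 1130 is not a perfect cube, so h has no rational root, and a monic cubic with no rational root is irreducible), g is also irreducible (irreducibility is preserved under the substitution x → x + 26). Hence m_α(x) = x^3 + 78x^2 + 2028x + 16446.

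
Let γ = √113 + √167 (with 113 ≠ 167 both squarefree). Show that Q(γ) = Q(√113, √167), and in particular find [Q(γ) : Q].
[Q(γ) : Q] = 4 (equivalently, Q(γ) = Q(√113, √167))

Obviously Q(γ) ⊆ Q(√113, √167), and [Q(√113, √167):Q] = 4 (since 113, 167 are distinct squarefree integers > 1 with 18871 not a perfect square). To show equality we compute the minimal polynomial of γ. From γ = √113 + √167: γ^2 = 113 + 2√(18871) + 167 = 280 + 2√(18871), so γ^2 - 280 = 2√(18871); squaring, (γ^2 - 280)^2 = 4·18871, i.e. γ^4 - 560γ^2 + 78400 - 75484 = 0, i.e. γ^4 - 560γ^2 + 2916 = 0. So γ is a root of x^4 - 560x^2 + 2916. This polynomial is irreducible over Q: it has no rational root (each ±√113 ± √167 is irrational), and any factorization into two quadratics over Q would force √(18871) ∈ Q (pairing opposite roots) or √113, √167 ∈ Q (other pairings), all impossible. Hence [Q(γ):Q] = 4 = [Q(√113, √167):Q], so Q(γ) = Q(√113, √167).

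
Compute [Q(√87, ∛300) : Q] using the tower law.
[Q(√87, ∛300) : Q] = 6

Let L = Q(√87, ∛300). Since Q(√87) ⊂ L and [Q(√87):Q] = 2, the tower law gives 2 | [L:Q]. Likewise Q(∛300) ⊂ L with [Q(∛300):Q] = 3 (because 300 is not a perfect cube), so 3 | [L:Q]. As gcd(2,3) = 1, [L:Q] is divisible by 6. Conversely L is generated over Q by √87 and ∛300, so [L:Q] ≤ 2·3 = 6. Therefore [Q(√87, ∛300) : Q] = 6.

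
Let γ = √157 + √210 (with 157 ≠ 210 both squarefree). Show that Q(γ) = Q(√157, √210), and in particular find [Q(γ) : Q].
[Q(γ) : Q] = 4 (equivalently, Q(γ) = Q(√157, √210))

Obviously Q(γ) ⊆ Q(√157, √210), and [Q(√157, √210):Q] = 4 (since 157, 210 are distinct squarefree integers > 1 with 32970 not a perfect square). To show equality we compute the minimal polynomial of γ. From γ = √157 + √210: γ^2 = 157 + 2√(32970) + 210 = 367 + 2√(32970), so γ^2 - 367 = 2√(32970); squaring, (γ^2 - 367)^2 = 4·32970, i.e. γ^4 - 734γ^2 + 134689 - 131880 = 0, i.e. γ^4 - 734γ^2 + 2809 = 0. So γ is a root of x^4 - 734x^2 + 2809. This polynomial is irreducible over Q: it has no rational root (each ±√157 ± √210 is irrational), and any factorization into two quadratics over Q would force √(32970) ∈ Q (pairing opposite roots) or √157, √210 ∈ Q (other pairings), all impossible. Hence [Q(γ):Q] = 4 = [Q(√157, √210):Q], so Q(γ) = Q(√157, √210).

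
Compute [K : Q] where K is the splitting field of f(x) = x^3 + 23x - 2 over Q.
[K : Q] = 6

By the rational root test, any rational root of the monic integer polynomial f(x) = x^3 + 23x - 2 must be an integer dividing the constant term -2, i.e. one of ±{1, 2}. Evaluating: f(1) = 22, f(-1) = -26, f(2) = 52, f(-2) = -56; none is 0, so f has no rational root and is therefore irreducible over Q (a cubic with no linear factor over a field is irreducible). For an irreducible cubic, the Galois group is A_3 or S_3 according as the discriminant disc(f) = -4a^3 - 27b^2 = -4·(23)^3 - 27·(-2)^2 = -48776 is or is not a square in Q. Here disc(f) = -48776 is not a perfect square in Q, so the Galois group of f over Q is not contained in A_3 and must be all of S_3. The splitting field has degree |S_3| = 6 over Q, so [K : Q] = 6.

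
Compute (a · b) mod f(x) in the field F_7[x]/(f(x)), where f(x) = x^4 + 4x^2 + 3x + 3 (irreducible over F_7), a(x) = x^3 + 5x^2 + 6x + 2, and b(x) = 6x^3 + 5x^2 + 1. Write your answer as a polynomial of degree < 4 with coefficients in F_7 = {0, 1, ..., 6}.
a · b ≡ 4x^3 + 3x^2 + 3 (mod f(x))

Multiply in F_7[x]: a(x)·b(x) = (x^3 + 5x^2 + 6x + 2)·(6x^3 + 5x^2 + 1) = 6x^6 + 5x^4 + x^3 + x^2 + 6x + 2. This has degree ≥ 4, so divide by f(x) over F_7: 6x^6 + 5x^4 + x^3 + x^2 + 6x + 2 = (6x^2 + 2)·(x^4 + 4x^2 + 3x + 3) + (4x^3 + 3x^2 + 3). Hence a·b ≡ 4x^3 + 3x^2 + 3 (mod f). (F_7[x]/(f) is a field with 7^4 = 2401 elements since f is irreducible of degree 4.)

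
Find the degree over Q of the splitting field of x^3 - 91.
[K : Q] = 6

The roots of x^3 - 91 are ∛91, ω∛91, ω^2∛91 where ω = e^(2πi/3) is a primitive cube root of unity, so K = Q(∛91, ω). Now [Q(∛91):Q] = 3 (since 91 is not a perfect cube, x^3 - 91 is irreducible) and [Q(ω):Q] = 2. Both 2 and 3 divide [K:Q], and [K:Q] ≤ 3·2 = 6, so [K:Q] = 6. (Equivalently: Q(∛91) ⊂ R but ω ∉ R, so [K : Q(∛91)] = 2.)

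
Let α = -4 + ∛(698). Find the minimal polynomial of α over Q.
m_α(x) = x^3 + 12x^2 + 48x - 634

Set β = α + 4 = ∛(698), so β^3 = 698. Then (α + 4)^3 - 698 = 0, i.e. α is a root of g(x) = (x + 4)^3 - 698 = x^3 + 12x^2 + 48x - 634. Since g(x) = h(x + 4) where h(x) = x^3 - 698, and h is irreducible over Q (because 698 is not a perfect cube, so h has no rational root, and a monic cubic with no rational root is irreducible), g is also irreducible (irreducibility is preserved under the substitution x → x + 4). Hence m_α(x) = x^3 + 12x^2 + 48x - 634.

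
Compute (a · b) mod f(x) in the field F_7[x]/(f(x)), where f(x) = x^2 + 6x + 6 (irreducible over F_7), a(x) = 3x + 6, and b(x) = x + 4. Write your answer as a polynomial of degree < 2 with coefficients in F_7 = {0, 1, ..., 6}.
a · b ≡ 6 (mod f(x))

Multiply in F_7[x]: a(x)·b(x) = (3x + 6)·(x + 4) = 3x^2 + 4x + 3. This has degree ≥ 2, so divide by f(x) over F_7: 3x^2 + 4x + 3 = (3)·(x^2 + 6x + 6) + (6). Hence a·b ≡ 6 (mod f). (F_7[x]/(f) is a field with 7^2 = 49 elements since f is irreducible of degree 2.)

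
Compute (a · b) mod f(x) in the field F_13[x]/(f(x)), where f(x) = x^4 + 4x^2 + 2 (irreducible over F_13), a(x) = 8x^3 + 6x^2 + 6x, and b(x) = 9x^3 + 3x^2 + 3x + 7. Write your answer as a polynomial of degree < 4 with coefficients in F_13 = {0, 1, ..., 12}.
a · b ≡ x^3 + 8x^2 + 3x + 7 (mod f(x))

Multiply in F_13[x]: a(x)·b(x) = (8x^3 + 6x^2 + 6x)·(9x^3 + 3x^2 + 3x + 7) = 7x^6 + 5x^4 + x^3 + 8x^2 + 3x. This has degree ≥ 4, so divide by f(x) over F_13: 7x^6 + 5x^4 + x^3 + 8x^2 + 3x = (7x^2 + 3)·(x^4 + 4x^2 + 2) + (x^3 + 8x^2 + 3x + 7). Hence a·b ≡ x^3 + 8x^2 + 3x + 7 (mod f). (F_13[x]/(f) is a field with 13^4 = 28561 elements since f is irreducible of degree 4.)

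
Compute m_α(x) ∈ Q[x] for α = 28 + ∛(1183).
m_α(x) = x^3 - 84x^2 + 2352x - 23135

Set β = α - 28 = ∛(1183), so β^3 = 1183. Then (α - 28)^3 - 1183 = 0, i.e. α is a root of g(x) = (x - 28)^3 - 1183 = x^3 - 84x^2 + 2352x - 23135. Since g(x) = h(x - 28) where h(x) = x^3 - 1183, and h is irreducible over Q (because 1183 is not a perfect cube, so h has no rational root, and a monic cubic with no rational root is irreducible), g is also irreducible (irreducibility is preserved under the substitution x → x - 28). Hence m_α(x) = x^3 - 84x^2 + 2352x - 23135.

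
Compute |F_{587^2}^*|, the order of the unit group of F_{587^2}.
|F_{587^2}^*| = 344568

F_{587^2} has 587^2 = 344569 elements; its multiplicative group consists of all nonzero elements, so |F_{587^2}^*| = 344569 - 1 = 344568. (It is cyclic since any finite subgroup of the multiplicative group of a field is cyclic.)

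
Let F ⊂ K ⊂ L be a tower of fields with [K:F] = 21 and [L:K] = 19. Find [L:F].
[L:F] = 399

The tower law says that for any tower of field extensions F ⊂ K ⊂ L with finite degrees, [L:F] = [L:K] · [K:F]. Here this gives [L:F] = 19 · 21 = 399.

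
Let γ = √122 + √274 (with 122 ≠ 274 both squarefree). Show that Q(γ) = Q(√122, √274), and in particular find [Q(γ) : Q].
[Q(γ) : Q] = 4 (equivalently, Q(γ) = Q(√122, √274))

Obviously Q(γ) ⊆ Q(√122, √274), and [Q(√122, √274):Q] = 4 (since 122, 274 are distinct squarefree integers > 1 with 33428 not a perfect square). To show equality we compute the minimal polynomial of γ. From γ = √122 + √274: γ^2 = 122 + 2√(33428) + 274 = 396 + 2√(33428), so γ^2 - 396 = 2√(33428); squaring, (γ^2 - 396)^2 = 4·33428, i.e. γ^4 - 792γ^2 + 156816 - 133712 = 0, i.e. γ^4 - 792γ^2 + 23104 = 0. So γ is a root of x^4 - 792x^2 + 23104. This polynomial is irreducible over Q: it has no rational root (each ±√122 ± √274 is irrational), and any factorization into two quadratics over Q would force √(33428) ∈ Q (pairing opposite roots) or √122, √274 ∈ Q (other pairings), all impossible. Hence [Q(γ):Q] = 4 = [Q(√122, √274):Q], so Q(γ) = Q(√122, √274).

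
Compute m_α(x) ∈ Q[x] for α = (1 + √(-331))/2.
m_α(x) = x^2 - x + 83

From 2α - 1 = √(-331), squaring gives (2α - 1)^2 = -331, i.e. 4α^2 - 4α + 1 = -331, so α^2 - α + (1 + 331)/4 = 0. Since -331 ≡ 1 (mod 4), (1 + 331)/4 = 83 ∈ Z. The polynomial x^2 - x + 83 has discriminant 1 - 4·(83) = -331, which is not a perfect square in Q (d = -331 is squarefree and ≠ 1), so x^2 - x + 83 is irreducible over Q. It is the minimal polynomial of α.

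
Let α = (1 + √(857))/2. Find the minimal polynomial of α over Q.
m_α(x) = x^2 - x - 214

From 2α - 1 = √(857), squaring gives (2α - 1)^2 = 857, i.e. 4α^2 - 4α + 1 = 857, so α^2 - α + (1 - 857)/4 = 0. Since 857 ≡ 1 (mod 4), (1 - 857)/4 = -214 ∈ Z. The polynomial x^2 - x - 214 has discriminant 1 - 4·(-214) = 857, which is not a perfect square in Q (d = 857 is squarefree and ≠ 1), so x^2 - x - 214 is irreducible over Q. It is the minimal polynomial of α.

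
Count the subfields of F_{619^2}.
F_{619^2} has 2 subfields

The subfields of F_{p^n} are exactly the fields F_{p^d} for d | n (each is the fixed field of the unique index-d subgroup of Gal(F_{p^n}/F_p) ≅ Z/nZ). The divisors of n = 2 are {1, 2}, giving 2 subfields: F_{619^1}, F_{619^2}.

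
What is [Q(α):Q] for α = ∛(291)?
[Q(α):Q] = 3

The minimal polynomial of α is x^3 - 291, irreducible over Q since 291 is not a perfect cube (so x^3 - 291 has no rational root). Hence [Q(α):Q] = deg(m_α) = 3.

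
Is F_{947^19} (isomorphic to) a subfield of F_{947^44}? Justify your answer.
No: F_{947^19} is not a subfield of F_{947^44}

F_{p^m} embeds in F_{p^n} iff m | n. Here 19 ∤ 44 (since 44 = 2·19 + 6 with remainder 6 ≠ 0), so F_{947^19} is not a subfield of F_{947^44}. Equivalently: if it were, the tower law would give 19 = [F_{947^19}:F_947] dividing [F_{947^44}:F_947] = 44, contradiction.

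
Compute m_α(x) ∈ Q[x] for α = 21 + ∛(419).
m_α(x) = x^3 - 63x^2 + 1323x - 9680

Set β = α - 21 = ∛(419), so β^3 = 419. Then (α - 21)^3 - 419 = 0, i.e. α is a root of g(x) = (x - 21)^3 - 419 = x^3 - 63x^2 + 1323x - 9680. Since g(x) = h(x - 21) where h(x) = x^3 - 419, and h is irreducible over Q (because 419 is not a perfect cube, so h has no rational root, and a monic cubic with no rational root is irreducible), g is also irreducible (irreducibility is preserved under the substitution x → x - 21). Hence m_α(x) = x^3 - 63x^2 + 1323x - 9680.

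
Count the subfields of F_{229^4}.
F_{229^4} has 3 subfields

The subfields of F_{p^n} are exactly the fields F_{p^d} for d | n (each is the fixed field of the unique index-d subgroup of Gal(F_{p^n}/F_p) ≅ Z/nZ). The divisors of n = 4 are {1, 2, 4}, giving 3 subfields: F_{229^1}, F_{229^2}, F_{229^4}.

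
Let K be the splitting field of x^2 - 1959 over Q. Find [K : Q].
[K : Q] = 2

f(x) = x^2 - 1959 factors as (x - √1959)(x + √1959). The splitting field is K = Q(√1959). Since 1959 is squarefree and > 1, it is not a perfect square, so x^2 - 1959 is irreducible over Q and [Q(√1959) : Q] = 2. Hence [K : Q] = 2.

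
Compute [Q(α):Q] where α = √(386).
[Q(α):Q] = 2

[Q(α):Q] equals the degree of the minimal polynomial of α. Here α^2 = 386 and x^2 - 386 is irreducible (d = 386 is squarefree, ≠ 1, hence not a square), so deg(m_α) = 2. Thus [Q(α):Q] = 2.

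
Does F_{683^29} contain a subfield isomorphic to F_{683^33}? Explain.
No: F_{683^33} is not a subfield of F_{683^29}

F_{p^m} embeds in F_{p^n} iff m | n. Here 33 ∤ 29 (since 29 = 0·33 + 29 with remainder 29 ≠ 0), so F_{683^33} is not a subfield of F_{683^29}. Equivalently: if it were, the tower law would give 33 = [F_{683^33}:F_683] dividing [F_{683^29}:F_683] = 29, contradiction.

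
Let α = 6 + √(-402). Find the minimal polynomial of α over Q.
m_α(x) = x^2 - 12x + 438

From α - 6 = √(-402), squaring gives (α - 6)^2 = -402, i.e. α^2 - 12α + 36 = -402, so α^2 - 12α + 438 = 0. The discriminant of x^2 - 12x + 438 is (-12)^2 - 4·(438) = 144 - 1752 = -1608, and 4·(-402) is not a perfect square in Q since -402 is squarefree and ≠ 1. Hence x^2 - 12x + 438 is irreducible over Q and is the minimal polynomial of α.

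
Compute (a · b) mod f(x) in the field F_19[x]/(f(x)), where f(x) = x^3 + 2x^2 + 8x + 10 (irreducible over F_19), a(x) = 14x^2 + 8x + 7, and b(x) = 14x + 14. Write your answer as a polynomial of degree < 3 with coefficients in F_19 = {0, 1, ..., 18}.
a · b ≡ 11x^2 + 10x (mod f(x))

Multiply in F_19[x]: a(x)·b(x) = (14x^2 + 8x + 7)·(14x + 14) = 6x^3 + 4x^2 + x + 3. This has degree ≥ 3, so divide by f(x) over F_19: 6x^3 + 4x^2 + x + 3 = (6)·(x^3 + 2x^2 + 8x + 10) + (11x^2 + 10x). Hence a·b ≡ 11x^2 + 10x (mod f). (F_19[x]/(f) is a field with 19^3 = 6859 elements since f is irreducible of degree 3.)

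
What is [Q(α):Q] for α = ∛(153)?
[Q(α):Q] = 3

The minimal polynomial of α is x^3 - 153, irreducible over Q since 153 is not a perfect cube (so x^3 - 153 has no rational root). Hence [Q(α):Q] = deg(m_α) = 3.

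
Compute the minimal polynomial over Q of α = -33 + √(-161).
m_α(x) = x^2 + 66x + 1250

From α + 33 = √(-161), squaring gives (α + 33)^2 = -161, i.e. α^2 + 66α + 1089 = -161, so α^2 + 66α + 1250 = 0. The discriminant of x^2 + 66x + 1250 is (66)^2 - 4·(1250) = 4356 - 5000 = -644, and 4·(-161) is not a perfect square in Q since -161 is squarefree and ≠ 1. Hence x^2 + 66x + 1250 is irreducible over Q and is the minimal polynomial of α.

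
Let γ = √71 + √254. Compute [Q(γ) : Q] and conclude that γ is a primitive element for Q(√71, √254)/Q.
[Q(γ) : Q] = 4 (equivalently, Q(γ) = Q(√71, √254))

Obviously Q(γ) ⊆ Q(√71, √254), and [Q(√71, √254):Q] = 4 (since 71, 254 are distinct squarefree integers > 1 with 18034 not a perfect square). To show equality we compute the minimal polynomial of γ. From γ = √71 + √254: γ^2 = 71 + 2√(18034) + 254 = 325 + 2√(18034), so γ^2 - 325 = 2√(18034); squaring, (γ^2 - 325)^2 = 4·18034, i.e. γ^4 - 650γ^2 + 105625 - 72136 = 0, i.e. γ^4 - 650γ^2 + 33489 = 0. So γ is a root of x^4 - 650x^2 + 33489. This polynomial is irreducible over Q: it has no rational root (each ±√71 ± √254 is irrational), and any factorization into two quadratics over Q would force √(18034) ∈ Q (pairing opposite roots) or √71, √254 ∈ Q (other pairings), all impossible. Hence [Q(γ):Q] = 4 = [Q(√71, √254):Q], so Q(γ) = Q(√71, √254).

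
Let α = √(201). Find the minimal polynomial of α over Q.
m_α(x) = x^2 - 201

α satisfies α^2 - 201 = 0, so x^2 - 201 annihilates α. Since d = 201 is squarefree and ≠ 1, it is not a perfect square in Q, so x^2 - 201 has no rational root and is therefore irreducible over Q (a degree-2 polynomial over a field is irreducible iff it has no root). Hence m_α(x) = x^2 - 201.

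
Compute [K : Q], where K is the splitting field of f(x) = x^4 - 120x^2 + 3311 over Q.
[K : Q] = 4

Solving the quadratic in x^2: x^2 = (120 ± √(120^2 - 4·3311))/2 = (120 ± √1156)/2 = (120 ± 34)/2, giving x^2 = 43 or x^2 = 77. So f(x) = (x^2 - 43)(x^2 - 77) and the roots of f are ±√43, ±√77. Hence the splitting field is K = Q(√43, √77). Since 43 and 77 are distinct squarefree integers > 1, their product 3311 is not a perfect square, so √77 ∉ Q(√43). By the tower law [K:Q] = [Q(√43,√77):Q(√43)] · [Q(√43):Q] = 2 · 2 = 4.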